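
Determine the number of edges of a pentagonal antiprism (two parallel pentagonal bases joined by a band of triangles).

An antiprism on an n-gon has two n-gon caps and 2n triangles: V = 2·5 = 10, E = 4·5 = 20, F = 2·5 + 2 = 12.

20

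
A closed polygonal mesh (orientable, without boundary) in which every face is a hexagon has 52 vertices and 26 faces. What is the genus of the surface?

1

Every face is a hexagon, so 2E = 6·26 = 156, giving E = 78.
χ = V − E + F = 52 − 78 + 26 = 0.
For a closed orientable surface χ = 2 − 2g, so g = (2 − (0))/2 = 1.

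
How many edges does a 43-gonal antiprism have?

An antiprism on an n-gon has two n-gon caps and 2n triangles: V = 2·43 = 86, E = 4·43 = 172, F = 2·43 + 2 = 88.

172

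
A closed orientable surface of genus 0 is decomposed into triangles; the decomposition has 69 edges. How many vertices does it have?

χ = 2 − 2·0 = 2, and every face is a triangle so 3F = 2E.
F = 2E/3 = 46. Then V = 2 + E − F = 2 + 69 − 46 = 25.

25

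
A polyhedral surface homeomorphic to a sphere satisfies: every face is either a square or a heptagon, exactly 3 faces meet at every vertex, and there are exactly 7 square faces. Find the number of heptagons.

Let x be the number of heptagons; then F = 7 + x.
Edge–face incidences: 2E = 4·7 + 7·x = 28 + 7x.
Every vertex has degree 3, so 3V = 2E.
Euler: V − E + F = 2 ⇒ (2E)/3 − E + (7 + x) = 2.
Multiply by 6: 2·(2E) − 3·(2E) + 6·(7 + x) = 12, i.e. 42 + 6x − (28 + 7x) = 12.
Collecting terms: −x + 14 = 12, so −x = −2, so x = 2.
Then 2E = 28 + 7·2 = 42, so E = 21, V = 2E/3 = 14, F = 7 + 2 = 9.

2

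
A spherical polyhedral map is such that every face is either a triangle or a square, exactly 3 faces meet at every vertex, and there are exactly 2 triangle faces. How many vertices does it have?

Let x be the number of squares; then F = 2 + x.
Edge–face incidences: 2E = 3·2 + 4·x = 6 + 4x.
Every vertex has degree 3, so 3V = 2E.
Euler: V − E + F = 2 ⇒ (2E)/3 − E + (2 + x) = 2.
Multiply by 6: 2·(2E) − 3·(2E) + 6·(2 + x) = 12, i.e. 12 + 6x − (6 + 4x) = 12.
Collecting terms: 2x + 6 = 12, so 2x = 6, so x = 3.
Then 2E = 6 + 4·3 = 18, so E = 9, V = 2E/3 = 6, F = 2 + 3 = 5.

6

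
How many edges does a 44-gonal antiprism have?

176

An antiprism on an n-gon has two n-gon caps and 2n triangles: V = 2·44 = 88, E = 4·44 = 176, F = 2·44 + 2 = 90.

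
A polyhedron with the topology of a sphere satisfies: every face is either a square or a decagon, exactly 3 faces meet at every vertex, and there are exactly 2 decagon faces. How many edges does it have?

30

Let x be the number of squares; then F = 2 + x.
Edge–face incidences: 2E = 10·2 + 4·x = 20 + 4x.
Every vertex has degree 3, so 3V = 2E.
Euler: V − E + F = 2 ⇒ (2E)/3 − E + (2 + x) = 2.
Multiply by 6: 2·(2E) − 3·(2E) + 6·(2 + x) = 12, i.e. 12 + 6x − (20 + 4x) = 12.
Collecting terms: 2x − 8 = 12, so 2x = 20, so x = 10.
Then 2E = 20 + 4·10 = 60, so E = 30, V = 2E/3 = 20, F = 2 + 10 = 12.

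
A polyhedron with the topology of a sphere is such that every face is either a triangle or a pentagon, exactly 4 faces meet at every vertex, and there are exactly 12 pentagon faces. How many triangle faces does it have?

20

Let x be the number of triangles; then F = 12 + x.
Edge–face incidences: 2E = 5·12 + 3·x = 60 + 3x.
Every vertex has degree 4, so 4V = 2E.
Euler: V − E + F = 2 ⇒ (2E)/4 − E + (12 + x) = 2.
Multiply by 8: 2·(2E) − 4·(2E) + 8·(12 + x) = 16, i.e. 96 + 8x − 2·(60 + 3x) = 16.
Collecting terms: 2x − 24 = 16, so 2x = 40, so x = 20.
Then 2E = 60 + 3·20 = 120, so E = 60, V = 2E/4 = 30, F = 12 + 20 = 32.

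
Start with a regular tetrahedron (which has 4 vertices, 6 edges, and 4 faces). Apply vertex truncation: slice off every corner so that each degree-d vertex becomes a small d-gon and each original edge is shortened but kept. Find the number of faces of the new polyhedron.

Truncation replaces each original edge-end by a new vertex, so V′ = 2E = 12.
Each original edge survives, and each old vertex of degree d contributes d new edges; summing degrees gives Σd = 2E, so E′ = E + 2E = 3E = 18.
Each original face survives and each original vertex becomes one new face: F′ = F + V = 8.

8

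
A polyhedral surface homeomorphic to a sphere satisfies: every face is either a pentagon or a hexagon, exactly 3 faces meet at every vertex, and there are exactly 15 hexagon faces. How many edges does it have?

Let x be the number of pentagons; then F = 15 + x.
Edge–face incidences: 2E = 6·15 + 5·x = 90 + 5x.
Every vertex has degree 3, so 3V = 2E.
Euler: V − E + F = 2 ⇒ (2E)/3 − E + (15 + x) = 2.
Multiply by 6: 2·(2E) − 3·(2E) + 6·(15 + x) = 12, i.e. 90 + 6x − (90 + 5x) = 12.
Collecting terms: x = 12.
Then 2E = 90 + 5·12 = 150, so E = 75, V = 2E/3 = 50, F = 15 + 12 = 27.

75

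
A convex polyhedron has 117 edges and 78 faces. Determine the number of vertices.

Here V − E + F = 2.
V = 2 + E − F = 2 + 117 − 78 = 41.

41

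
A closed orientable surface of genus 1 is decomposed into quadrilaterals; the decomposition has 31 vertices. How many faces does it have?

31

χ = 2 − 2·1 = 0, and every face is a square so 4F = 2E.
V − E + F = 0 with E = 4F/2 gives 31 − (4/2 − 1)·F = 0, so F = 31 and E = 62.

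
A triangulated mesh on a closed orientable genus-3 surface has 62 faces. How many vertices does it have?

χ = 2 − 2·3 = -4, and every face is a triangle so 3F = 2E.
E = 3·62/2 = 93. Then V = -4 + E − F = -4 + 93 − 62 = 27.

27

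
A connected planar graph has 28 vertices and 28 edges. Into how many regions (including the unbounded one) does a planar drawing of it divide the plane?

2

Euler's formula for a connected plane graph: V − E + F = 2, so F = 2 − 28 + 28 = 2.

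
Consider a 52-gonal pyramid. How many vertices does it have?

A pyramid on an n-gon base has one n-gon and n triangles: V = 52 + 1 = 53, E = 2·52 = 104, F = 52 + 1 = 53.
Check: V − E + F = 53 − 104 + 53 = 2.

53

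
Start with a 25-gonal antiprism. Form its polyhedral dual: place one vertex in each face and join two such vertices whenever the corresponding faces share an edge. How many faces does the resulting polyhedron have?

The base solid has V = 50, E = 100, F = 52.
The dual swaps V and F and preserves E: V′ = F = 52, E′ = E = 100, F′ = V = 50.

50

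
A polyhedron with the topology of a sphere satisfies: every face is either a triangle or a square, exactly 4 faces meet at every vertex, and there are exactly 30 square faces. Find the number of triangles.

Let x be the number of triangles; then F = 30 + x.
Edge–face incidences: 2E = 4·30 + 3·x = 120 + 3x.
Every vertex has degree 4, so 4V = 2E.
Euler: V − E + F = 2 ⇒ (2E)/4 − E + (30 + x) = 2.
Multiply by 8: 2·(2E) − 4·(2E) + 8·(30 + x) = 16, i.e. 240 + 8x − 2·(120 + 3x) = 16.
Collecting terms: 2x = 16, so x = 8.
Then 2E = 120 + 3·8 = 144, so E = 72, V = 2E/4 = 36, F = 30 + 8 = 38.

8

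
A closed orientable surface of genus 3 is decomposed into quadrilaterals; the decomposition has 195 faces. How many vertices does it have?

χ = 2 − 2·3 = -4, and every face is a square so 4F = 2E.
E = 4·195/2 = 390. Then V = -4 + E − F = -4 + 390 − 195 = 191.

191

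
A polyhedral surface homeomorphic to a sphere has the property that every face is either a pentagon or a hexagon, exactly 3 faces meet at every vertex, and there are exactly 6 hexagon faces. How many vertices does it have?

Let x be the number of pentagons; then F = 6 + x.
Edge–face incidences: 2E = 6·6 + 5·x = 36 + 5x.
Every vertex has degree 3, so 3V = 2E.
Euler: V − E + F = 2 ⇒ (2E)/3 − E + (6 + x) = 2.
Multiply by 6: 2·(2E) − 3·(2E) + 6·(6 + x) = 12, i.e. 36 + 6x − (36 + 5x) = 12.
Collecting terms: x = 12.
Then 2E = 36 + 5·12 = 96, so E = 48, V = 2E/3 = 32, F = 6 + 12 = 18.

32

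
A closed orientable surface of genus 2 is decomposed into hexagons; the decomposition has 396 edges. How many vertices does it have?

χ = 2 − 2·2 = -2, and every face is a hexagon so 6F = 2E.
F = 2E/6 = 132. Then V = -2 + E − F = -2 + 396 − 132 = 262.

262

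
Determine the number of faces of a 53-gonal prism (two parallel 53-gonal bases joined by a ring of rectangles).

55

A prism on an n-gon has two n-gon bases and n rectangular sides: V = 2·53 = 106, E = 3·53 = 159, F = 53 + 2 = 55.
Check: V − E + F = 106 − 159 + 55 = 2.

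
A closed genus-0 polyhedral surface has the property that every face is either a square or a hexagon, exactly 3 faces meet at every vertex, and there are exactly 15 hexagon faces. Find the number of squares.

Let x be the number of squares; then F = 15 + x.
Edge–face incidences: 2E = 6·15 + 4·x = 90 + 4x.
Every vertex has degree 3, so 3V = 2E.
Euler: V − E + F = 2 ⇒ (2E)/3 − E + (15 + x) = 2.
Multiply by 6: 2·(2E) − 3·(2E) + 6·(15 + x) = 12, i.e. 90 + 6x − (90 + 4x) = 12.
Collecting terms: 2x = 12, so x = 6.
Then 2E = 90 + 4·6 = 114, so E = 57, V = 2E/3 = 38, F = 15 + 6 = 21.

6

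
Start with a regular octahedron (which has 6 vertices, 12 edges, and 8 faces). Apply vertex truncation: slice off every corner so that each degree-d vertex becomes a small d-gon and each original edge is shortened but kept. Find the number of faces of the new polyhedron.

Truncation replaces each original edge-end by a new vertex, so V′ = 2E = 24.
Each original edge survives, and each old vertex of degree d contributes d new edges; summing degrees gives Σd = 2E, so E′ = E + 2E = 3E = 36.
Each original face survives and each original vertex becomes one new face: F′ = F + V = 14.

14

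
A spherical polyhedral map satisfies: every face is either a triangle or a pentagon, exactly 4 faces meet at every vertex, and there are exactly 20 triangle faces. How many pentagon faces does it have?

Let x be the number of pentagons; then F = 20 + x.
Edge–face incidences: 2E = 3·20 + 5·x = 60 + 5x.
Every vertex has degree 4, so 4V = 2E.
Euler: V − E + F = 2 ⇒ (2E)/4 − E + (20 + x) = 2.
Multiply by 8: 2·(2E) − 4·(2E) + 8·(20 + x) = 16, i.e. 160 + 8x − 2·(60 + 5x) = 16.
Collecting terms: −2x + 40 = 16, so −2x = −24, so x = 12.
Then 2E = 60 + 5·12 = 120, so E = 60, V = 2E/4 = 30, F = 20 + 12 = 32.

12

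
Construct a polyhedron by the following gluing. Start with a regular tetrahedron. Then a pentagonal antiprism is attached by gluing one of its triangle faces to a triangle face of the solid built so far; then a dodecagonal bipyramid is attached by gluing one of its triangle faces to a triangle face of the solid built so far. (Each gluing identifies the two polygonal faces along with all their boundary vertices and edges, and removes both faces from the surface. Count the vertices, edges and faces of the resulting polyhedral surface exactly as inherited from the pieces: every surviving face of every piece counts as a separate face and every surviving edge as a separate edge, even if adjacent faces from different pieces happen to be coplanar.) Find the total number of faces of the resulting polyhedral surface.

A regular tetrahedron: V=4, E=6, F=4.
Attach a pentagonal antiprism (V=10, E=20, F=12) along a 3-gon: merge 3 vertices and 3 edges, delete both glued faces → V=11, E=23, F=14.
Attach a dodecagonal bipyramid (V=14, E=36, F=24) along a 3-gon: merge 3 vertices and 3 edges, delete both glued faces → V=22, E=56, F=36.
Check: V − E + F = 22 − 56 + 36 = 2.

36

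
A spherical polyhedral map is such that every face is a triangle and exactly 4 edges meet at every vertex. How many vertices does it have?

6

Each face has 3 edges and each edge borders two faces, so 2E = 3F.
Each vertex has degree 4, so 4V = 2E and hence V = 3F/4.
Euler: V − E + F = 2 ⇒ (3F/4) − (3F/2) + F = 2.
Multiply by 8: (6 − 12 + 8)F = 16, i.e. 2F = 16.
So F = 8, E = 3·8/2 = 12, V = 3·8/4 = 6.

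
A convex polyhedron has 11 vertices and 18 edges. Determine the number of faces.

9

Here V − E + F = 2.
F = 2 − V + E = 2 − 11 + 18 = 9.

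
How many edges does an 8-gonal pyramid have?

16

A pyramid on an n-gon base has one n-gon and n triangles: V = 8 + 1 = 9, E = 2·8 = 16, F = 8 + 1 = 9.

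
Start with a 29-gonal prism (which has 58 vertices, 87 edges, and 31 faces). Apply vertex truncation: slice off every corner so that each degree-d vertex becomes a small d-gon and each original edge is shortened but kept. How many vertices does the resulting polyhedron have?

174

Truncation replaces each original edge-end by a new vertex, so V′ = 2E = 174.
Each original edge survives, and each old vertex of degree d contributes d new edges; summing degrees gives Σd = 2E, so E′ = E + 2E = 3E = 261.
Each original face survives and each original vertex becomes one new face: F′ = F + V = 89.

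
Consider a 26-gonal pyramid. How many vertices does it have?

A pyramid on an n-gon base has one n-gon and n triangles: V = 26 + 1 = 27, E = 2·26 = 52, F = 26 + 1 = 27.
Check: V − E + F = 27 − 52 + 27 = 2.

27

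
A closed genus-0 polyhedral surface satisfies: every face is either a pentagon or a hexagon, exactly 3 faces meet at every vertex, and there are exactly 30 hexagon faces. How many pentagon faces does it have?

12

Let x be the number of pentagons; then F = 30 + x.
Edge–face incidences: 2E = 6·30 + 5·x = 180 + 5x.
Every vertex has degree 3, so 3V = 2E.
Euler: V − E + F = 2 ⇒ (2E)/3 − E + (30 + x) = 2.
Multiply by 6: 2·(2E) − 3·(2E) + 6·(30 + x) = 12, i.e. 180 + 6x − (180 + 5x) = 12.
Collecting terms: x = 12.
Then 2E = 180 + 5·12 = 240, so E = 120, V = 2E/3 = 80, F = 30 + 12 = 42.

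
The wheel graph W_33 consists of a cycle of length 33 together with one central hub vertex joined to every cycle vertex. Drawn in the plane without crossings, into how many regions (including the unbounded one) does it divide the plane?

34

W_33 has V = 33 + 1 = 34 vertices and E = 2·33 = 66 edges.
By Euler's formula F = 2 − V + E = 2 − 34 + 66 = 34.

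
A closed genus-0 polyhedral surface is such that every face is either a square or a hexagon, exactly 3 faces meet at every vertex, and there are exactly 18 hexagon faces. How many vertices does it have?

44

Let x be the number of squares; then F = 18 + x.
Edge–face incidences: 2E = 6·18 + 4·x = 108 + 4x.
Every vertex has degree 3, so 3V = 2E.
Euler: V − E + F = 2 ⇒ (2E)/3 − E + (18 + x) = 2.
Multiply by 6: 2·(2E) − 3·(2E) + 6·(18 + x) = 12, i.e. 108 + 6x − (108 + 4x) = 12.
Collecting terms: 2x = 12, so x = 6.
Then 2E = 108 + 4·6 = 132, so E = 66, V = 2E/3 = 44, F = 18 + 6 = 24.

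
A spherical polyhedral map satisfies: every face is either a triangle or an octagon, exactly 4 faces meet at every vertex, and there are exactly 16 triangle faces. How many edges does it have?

32

Let x be the number of octagons; then F = 16 + x.
Edge–face incidences: 2E = 3·16 + 8·x = 48 + 8x.
Every vertex has degree 4, so 4V = 2E.
Euler: V − E + F = 2 ⇒ (2E)/4 − E + (16 + x) = 2.
Multiply by 8: 2·(2E) − 4·(2E) + 8·(16 + x) = 16, i.e. 128 + 8x − 2·(48 + 8x) = 16.
Collecting terms: −8x + 32 = 16, so −8x = −16, so x = 2.
Then 2E = 48 + 8·2 = 64, so E = 32, V = 2E/4 = 16, F = 16 + 2 = 18.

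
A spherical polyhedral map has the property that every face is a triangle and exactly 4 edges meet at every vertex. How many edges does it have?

12

Each face has 3 edges and each edge borders two faces, so 2E = 3F.
Each vertex has degree 4, so 4V = 2E and hence V = 3F/4.
Euler: V − E + F = 2 ⇒ (3F/4) − (3F/2) + F = 2.
Multiply by 8: (6 − 12 + 8)F = 16, i.e. 2F = 16.
So F = 8, E = 3·8/2 = 12, V = 3·8/4 = 6.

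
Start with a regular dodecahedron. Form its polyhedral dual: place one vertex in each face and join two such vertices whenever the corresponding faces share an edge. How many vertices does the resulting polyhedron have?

12

The base solid has V = 20, E = 30, F = 12.
The dual swaps V and F and preserves E: V′ = F = 12, E′ = E = 30, F′ = V = 20.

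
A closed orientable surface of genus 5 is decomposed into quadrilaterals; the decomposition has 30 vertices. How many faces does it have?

38

χ = 2 − 2·5 = -8, and every face is a square so 4F = 2E.
V − E + F = -8 with E = 4F/2 gives 30 − (4/2 − 1)·F = -8, so F = 38 and E = 76.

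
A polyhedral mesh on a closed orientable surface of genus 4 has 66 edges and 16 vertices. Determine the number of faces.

For a closed orientable surface of genus 4, χ = 2 − 2·4 = -6.
F = -6 − V + E = -6 − 16 + 66 = 44.

44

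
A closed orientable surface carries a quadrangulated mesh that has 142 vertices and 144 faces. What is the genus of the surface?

Every face is a square, so 2E = 4·144 = 576, giving E = 288.
χ = V − E + F = 142 − 288 + 144 = -2.
For a closed orientable surface χ = 2 − 2g, so g = (2 − (-2))/2 = 2.

2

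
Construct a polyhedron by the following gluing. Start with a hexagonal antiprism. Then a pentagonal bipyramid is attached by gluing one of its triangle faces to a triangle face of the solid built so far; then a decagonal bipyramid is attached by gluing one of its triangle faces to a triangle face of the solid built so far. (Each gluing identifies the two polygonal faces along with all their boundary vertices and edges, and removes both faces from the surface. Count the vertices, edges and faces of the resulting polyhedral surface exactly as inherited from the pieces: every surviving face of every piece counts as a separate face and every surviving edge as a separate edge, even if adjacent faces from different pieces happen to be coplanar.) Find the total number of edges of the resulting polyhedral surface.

63

A hexagonal antiprism: V=12, E=24, F=14.
Attach a pentagonal bipyramid (V=7, E=15, F=10) along a 3-gon: merge 3 vertices and 3 edges, delete both glued faces → V=16, E=36, F=22.
Attach a decagonal bipyramid (V=12, E=30, F=20) along a 3-gon: merge 3 vertices and 3 edges, delete both glued faces → V=25, E=63, F=40.
Check: V − E + F = 25 − 63 + 40 = 2.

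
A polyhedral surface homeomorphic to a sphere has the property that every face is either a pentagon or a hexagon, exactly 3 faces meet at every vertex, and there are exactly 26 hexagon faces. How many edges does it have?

108

Let x be the number of pentagons; then F = 26 + x.
Edge–face incidences: 2E = 6·26 + 5·x = 156 + 5x.
Every vertex has degree 3, so 3V = 2E.
Euler: V − E + F = 2 ⇒ (2E)/3 − E + (26 + x) = 2.
Multiply by 6: 2·(2E) − 3·(2E) + 6·(26 + x) = 12, i.e. 156 + 6x − (156 + 5x) = 12.
Collecting terms: x = 12.
Then 2E = 156 + 5·12 = 216, so E = 108, V = 2E/3 = 72, F = 26 + 12 = 38.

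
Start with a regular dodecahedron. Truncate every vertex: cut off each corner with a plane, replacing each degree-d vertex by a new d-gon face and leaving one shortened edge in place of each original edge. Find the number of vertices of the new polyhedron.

The base solid has V = 20, E = 30, F = 12.
Truncation replaces each original edge-end by a new vertex, so V′ = 2E = 60.
Each original edge survives, and each old vertex of degree d contributes d new edges; summing degrees gives Σd = 2E, so E′ = E + 2E = 3E = 90.
Each original face survives and each original vertex becomes one new face: F′ = F + V = 32.

60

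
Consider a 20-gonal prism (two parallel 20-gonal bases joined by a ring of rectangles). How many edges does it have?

A prism on an n-gon has two n-gon bases and n rectangular sides: V = 2·20 = 40, E = 3·20 = 60, F = 20 + 2 = 22.

60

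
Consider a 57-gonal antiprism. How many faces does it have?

116

An antiprism on an n-gon has two n-gon caps and 2n triangles: V = 2·57 = 114, E = 4·57 = 228, F = 2·57 + 2 = 116.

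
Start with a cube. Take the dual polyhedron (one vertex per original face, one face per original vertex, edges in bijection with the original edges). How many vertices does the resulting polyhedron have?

The base solid has V = 8, E = 12, F = 6.
The dual swaps V and F and preserves E: V′ = F = 6, E′ = E = 12, F′ = V = 8.

6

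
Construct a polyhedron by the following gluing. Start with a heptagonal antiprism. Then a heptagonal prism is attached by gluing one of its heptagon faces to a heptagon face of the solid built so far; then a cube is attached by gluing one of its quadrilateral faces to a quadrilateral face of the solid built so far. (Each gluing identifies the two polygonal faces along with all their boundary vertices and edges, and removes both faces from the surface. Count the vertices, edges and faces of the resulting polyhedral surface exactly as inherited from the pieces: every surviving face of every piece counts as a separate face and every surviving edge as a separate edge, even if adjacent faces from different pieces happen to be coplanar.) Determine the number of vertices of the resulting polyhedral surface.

25

A heptagonal antiprism: V=14, E=28, F=16.
Attach a heptagonal prism (V=14, E=21, F=9) along a 7-gon: merge 7 vertices and 7 edges, delete both glued faces → V=21, E=42, F=23.
Attach a cube (V=8, E=12, F=6) along a 4-gon: merge 4 vertices and 4 edges, delete both glued faces → V=25, E=50, F=27.
Check: V − E + F = 25 − 50 + 27 = 2.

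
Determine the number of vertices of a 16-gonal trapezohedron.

The n-trapezohedron (dual of the n-antiprism) has V = 2·16 + 2 = 34, E = 4·16 = 64, F = 2·16 = 32.
Check: V − E + F = 34 − 64 + 32 = 2.

34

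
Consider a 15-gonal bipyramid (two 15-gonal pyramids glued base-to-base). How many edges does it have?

45

A bipyramid over an n-gon has 2n triangular faces and n + 2 vertices: V = 15 + 2 = 17, E = 3·15 = 45, F = 2·15 = 30.
Check: V − E + F = 17 − 45 + 30 = 2.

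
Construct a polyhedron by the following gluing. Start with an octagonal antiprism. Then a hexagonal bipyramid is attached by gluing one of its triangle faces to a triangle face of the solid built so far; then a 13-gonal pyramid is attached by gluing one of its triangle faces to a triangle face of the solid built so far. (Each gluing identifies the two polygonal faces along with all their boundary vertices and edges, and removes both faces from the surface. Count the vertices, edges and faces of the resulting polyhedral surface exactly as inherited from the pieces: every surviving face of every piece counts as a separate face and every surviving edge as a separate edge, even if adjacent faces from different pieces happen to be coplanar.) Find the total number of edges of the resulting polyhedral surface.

70

An octagonal antiprism: V=16, E=32, F=18.
Attach a hexagonal bipyramid (V=8, E=18, F=12) along a 3-gon: merge 3 vertices and 3 edges, delete both glued faces → V=21, E=47, F=28.
Attach a 13-gonal pyramid (V=14, E=26, F=14) along a 3-gon: merge 3 vertices and 3 edges, delete both glued faces → V=32, E=70, F=40.
Check: V − E + F = 32 − 70 + 40 = 2.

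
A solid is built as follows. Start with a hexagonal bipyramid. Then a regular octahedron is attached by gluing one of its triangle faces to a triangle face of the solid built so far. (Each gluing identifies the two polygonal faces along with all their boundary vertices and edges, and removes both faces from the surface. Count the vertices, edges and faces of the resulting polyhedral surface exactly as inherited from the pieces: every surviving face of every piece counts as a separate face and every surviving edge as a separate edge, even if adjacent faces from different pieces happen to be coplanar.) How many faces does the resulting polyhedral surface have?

A hexagonal bipyramid: V=8, E=18, F=12.
Attach a regular octahedron (V=6, E=12, F=8) along a 3-gon: merge 3 vertices and 3 edges, delete both glued faces → V=11, E=27, F=18.
Check: V − E + F = 11 − 27 + 18 = 2.

18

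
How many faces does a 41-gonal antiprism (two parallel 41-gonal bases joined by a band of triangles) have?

84

An antiprism on an n-gon has two n-gon caps and 2n triangles: V = 2·41 = 82, E = 4·41 = 164, F = 2·41 + 2 = 84.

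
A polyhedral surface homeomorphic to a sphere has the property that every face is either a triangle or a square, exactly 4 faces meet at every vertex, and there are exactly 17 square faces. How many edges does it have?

Let x be the number of triangles; then F = 17 + x.
Edge–face incidences: 2E = 4·17 + 3·x = 68 + 3x.
Every vertex has degree 4, so 4V = 2E.
Euler: V − E + F = 2 ⇒ (2E)/4 − E + (17 + x) = 2.
Multiply by 8: 2·(2E) − 4·(2E) + 8·(17 + x) = 16, i.e. 136 + 8x − 2·(68 + 3x) = 16.
Collecting terms: 2x = 16, so x = 8.
Then 2E = 68 + 3·8 = 92, so E = 46, V = 2E/4 = 23, F = 17 + 8 = 25.

46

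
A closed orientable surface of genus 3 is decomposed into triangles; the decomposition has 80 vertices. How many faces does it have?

χ = 2 − 2·3 = -4, and every face is a triangle so 3F = 2E.
V − E + F = -4 with E = 3F/2 gives 80 − (3/2 − 1)·F = -4, so F = 168 and E = 252.

168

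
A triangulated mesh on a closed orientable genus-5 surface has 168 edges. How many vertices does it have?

χ = 2 − 2·5 = -8, and every face is a triangle so 3F = 2E.
F = 2E/3 = 112. Then V = -8 + E − F = -8 + 168 − 112 = 48.

48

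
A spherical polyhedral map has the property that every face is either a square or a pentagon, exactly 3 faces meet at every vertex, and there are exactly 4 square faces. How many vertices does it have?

12

Let x be the number of pentagons; then F = 4 + x.
Edge–face incidences: 2E = 4·4 + 5·x = 16 + 5x.
Every vertex has degree 3, so 3V = 2E.
Euler: V − E + F = 2 ⇒ (2E)/3 − E + (4 + x) = 2.
Multiply by 6: 2·(2E) − 3·(2E) + 6·(4 + x) = 12, i.e. 24 + 6x − (16 + 5x) = 12.
Collecting terms: x + 8 = 12, so x = 4.
Then 2E = 16 + 5·4 = 36, so E = 18, V = 2E/3 = 12, F = 4 + 4 = 8.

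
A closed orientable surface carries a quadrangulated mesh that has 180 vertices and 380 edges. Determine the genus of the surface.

6

Every face is a square and each edge borders two faces, so 4F = 2·380, giving F = 190.
χ = V − E + F = 180 − 380 + 190 = -10.
For a closed orientable surface χ = 2 − 2g, so g = (2 − (-10))/2 = 6.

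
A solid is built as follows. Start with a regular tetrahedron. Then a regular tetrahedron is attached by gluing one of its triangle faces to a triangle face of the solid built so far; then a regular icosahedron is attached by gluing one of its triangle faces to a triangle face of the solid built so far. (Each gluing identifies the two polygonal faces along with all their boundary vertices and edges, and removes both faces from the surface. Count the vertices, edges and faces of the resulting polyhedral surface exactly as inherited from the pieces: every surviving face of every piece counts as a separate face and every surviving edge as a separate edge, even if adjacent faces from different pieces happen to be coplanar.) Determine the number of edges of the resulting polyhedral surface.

A regular tetrahedron: V=4, E=6, F=4.
Attach a regular tetrahedron (V=4, E=6, F=4) along a 3-gon: merge 3 vertices and 3 edges, delete both glued faces → V=5, E=9, F=6.
Attach a regular icosahedron (V=12, E=30, F=20) along a 3-gon: merge 3 vertices and 3 edges, delete both glued faces → V=14, E=36, F=24.
Check: V − E + F = 14 − 36 + 24 = 2.

36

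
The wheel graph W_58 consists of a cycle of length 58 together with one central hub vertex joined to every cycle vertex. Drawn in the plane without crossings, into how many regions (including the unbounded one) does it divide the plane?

W_58 has V = 58 + 1 = 59 vertices and E = 2·58 = 116 edges.
By Euler's formula F = 2 − V + E = 2 − 59 + 116 = 59.

59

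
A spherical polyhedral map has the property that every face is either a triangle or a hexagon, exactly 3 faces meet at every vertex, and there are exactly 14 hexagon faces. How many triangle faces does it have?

4

Let x be the number of triangles; then F = 14 + x.
Edge–face incidences: 2E = 6·14 + 3·x = 84 + 3x.
Every vertex has degree 3, so 3V = 2E.
Euler: V − E + F = 2 ⇒ (2E)/3 − E + (14 + x) = 2.
Multiply by 6: 2·(2E) − 3·(2E) + 6·(14 + x) = 12, i.e. 84 + 6x − (84 + 3x) = 12.
Collecting terms: 3x = 12, so x = 4.
Then 2E = 84 + 3·4 = 96, so E = 48, V = 2E/3 = 32, F = 14 + 4 = 18.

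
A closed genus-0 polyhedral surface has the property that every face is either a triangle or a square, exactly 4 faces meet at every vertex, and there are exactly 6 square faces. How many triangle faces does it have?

8

Let x be the number of triangles; then F = 6 + x.
Edge–face incidences: 2E = 4·6 + 3·x = 24 + 3x.
Every vertex has degree 4, so 4V = 2E.
Euler: V − E + F = 2 ⇒ (2E)/4 − E + (6 + x) = 2.
Multiply by 8: 2·(2E) − 4·(2E) + 8·(6 + x) = 16, i.e. 48 + 8x − 2·(24 + 3x) = 16.
Collecting terms: 2x = 16, so x = 8.
Then 2E = 24 + 3·8 = 48, so E = 24, V = 2E/4 = 12, F = 6 + 8 = 14.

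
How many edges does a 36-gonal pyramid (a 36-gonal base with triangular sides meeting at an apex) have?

72

A pyramid on an n-gon base has one n-gon and n triangles: V = 36 + 1 = 37, E = 2·36 = 72, F = 36 + 1 = 37.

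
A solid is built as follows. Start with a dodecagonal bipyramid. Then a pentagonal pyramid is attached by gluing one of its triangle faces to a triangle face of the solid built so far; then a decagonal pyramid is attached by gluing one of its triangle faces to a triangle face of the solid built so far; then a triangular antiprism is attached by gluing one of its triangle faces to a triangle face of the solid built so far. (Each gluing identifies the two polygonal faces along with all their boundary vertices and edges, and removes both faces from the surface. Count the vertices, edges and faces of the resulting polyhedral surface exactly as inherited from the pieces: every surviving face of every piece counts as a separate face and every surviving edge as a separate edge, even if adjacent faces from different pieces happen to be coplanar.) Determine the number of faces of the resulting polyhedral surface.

A dodecagonal bipyramid: V=14, E=36, F=24.
Attach a pentagonal pyramid (V=6, E=10, F=6) along a 3-gon: merge 3 vertices and 3 edges, delete both glued faces → V=17, E=43, F=28.
Attach a decagonal pyramid (V=11, E=20, F=11) along a 3-gon: merge 3 vertices and 3 edges, delete both glued faces → V=25, E=60, F=37.
Attach a triangular antiprism (V=6, E=12, F=8) along a 3-gon: merge 3 vertices and 3 edges, delete both glued faces → V=28, E=69, F=43.
Check: V − E + F = 28 − 69 + 43 = 2.

43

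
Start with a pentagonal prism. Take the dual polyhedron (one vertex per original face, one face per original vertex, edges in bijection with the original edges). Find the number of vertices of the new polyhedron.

7

The base solid has V = 10, E = 15, F = 7.
The dual swaps V and F and preserves E: V′ = F = 7, E′ = E = 15, F′ = V = 10.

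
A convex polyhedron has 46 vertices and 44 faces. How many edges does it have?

88

Here V − E + F = 2.
E = V + F − (2) = 46 + 44 − (2) = 88.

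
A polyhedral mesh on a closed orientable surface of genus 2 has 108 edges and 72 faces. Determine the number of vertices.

For a closed orientable surface of genus 2, χ = 2 − 2·2 = -2.
V = -2 + E − F = -2 + 108 − 72 = 34.

34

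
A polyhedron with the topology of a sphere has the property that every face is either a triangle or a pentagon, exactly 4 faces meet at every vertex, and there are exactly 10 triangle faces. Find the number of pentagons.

2

Let x be the number of pentagons; then F = 10 + x.
Edge–face incidences: 2E = 3·10 + 5·x = 30 + 5x.
Every vertex has degree 4, so 4V = 2E.
Euler: V − E + F = 2 ⇒ (2E)/4 − E + (10 + x) = 2.
Multiply by 8: 2·(2E) − 4·(2E) + 8·(10 + x) = 16, i.e. 80 + 8x − 2·(30 + 5x) = 16.
Collecting terms: −2x + 20 = 16, so −2x = −4, so x = 2.
Then 2E = 30 + 5·2 = 40, so E = 20, V = 2E/4 = 10, F = 10 + 2 = 12.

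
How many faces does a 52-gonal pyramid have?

53

A pyramid on an n-gon base has one n-gon and n triangles: V = 52 + 1 = 53, E = 2·52 = 104, F = 52 + 1 = 53.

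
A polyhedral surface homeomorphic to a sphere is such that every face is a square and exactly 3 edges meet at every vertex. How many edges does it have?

12

Each face has 4 edges and each edge borders two faces, so 2E = 4F.
Each vertex has degree 3, so 3V = 2E and hence V = 4F/3.
Euler: V − E + F = 2 ⇒ (4F/3) − (4F/2) + F = 2.
Multiply by 6: (8 − 12 + 6)F = 12, i.e. 2F = 12.
So F = 6, E = 4·6/2 = 12, V = 4·6/3 = 8.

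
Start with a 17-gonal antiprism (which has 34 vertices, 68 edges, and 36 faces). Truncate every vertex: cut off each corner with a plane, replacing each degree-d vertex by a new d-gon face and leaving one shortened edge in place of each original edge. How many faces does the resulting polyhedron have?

70

Truncation replaces each original edge-end by a new vertex, so V′ = 2E = 136.
Each original edge survives, and each old vertex of degree d contributes d new edges; summing degrees gives Σd = 2E, so E′ = E + 2E = 3E = 204.
Each original face survives and each original vertex becomes one new face: F′ = F + V = 70.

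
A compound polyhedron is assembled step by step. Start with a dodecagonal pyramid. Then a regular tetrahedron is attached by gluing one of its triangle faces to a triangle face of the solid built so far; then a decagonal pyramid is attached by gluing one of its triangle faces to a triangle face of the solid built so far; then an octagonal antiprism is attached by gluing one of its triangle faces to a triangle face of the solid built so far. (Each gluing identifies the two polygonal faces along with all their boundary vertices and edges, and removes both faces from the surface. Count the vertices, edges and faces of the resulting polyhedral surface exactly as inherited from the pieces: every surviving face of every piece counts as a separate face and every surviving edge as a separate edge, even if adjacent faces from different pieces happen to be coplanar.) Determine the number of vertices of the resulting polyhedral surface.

35

A dodecagonal pyramid: V=13, E=24, F=13.
Attach a regular tetrahedron (V=4, E=6, F=4) along a 3-gon: merge 3 vertices and 3 edges, delete both glued faces → V=14, E=27, F=15.
Attach a decagonal pyramid (V=11, E=20, F=11) along a 3-gon: merge 3 vertices and 3 edges, delete both glued faces → V=22, E=44, F=24.
Attach an octagonal antiprism (V=16, E=32, F=18) along a 3-gon: merge 3 vertices and 3 edges, delete both glued faces → V=35, E=73, F=40.
Check: V − E + F = 35 − 73 + 40 = 2.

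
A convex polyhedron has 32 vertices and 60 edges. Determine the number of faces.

30

Here V − E + F = 2.
F = 2 − V + E = 2 − 32 + 60 = 30.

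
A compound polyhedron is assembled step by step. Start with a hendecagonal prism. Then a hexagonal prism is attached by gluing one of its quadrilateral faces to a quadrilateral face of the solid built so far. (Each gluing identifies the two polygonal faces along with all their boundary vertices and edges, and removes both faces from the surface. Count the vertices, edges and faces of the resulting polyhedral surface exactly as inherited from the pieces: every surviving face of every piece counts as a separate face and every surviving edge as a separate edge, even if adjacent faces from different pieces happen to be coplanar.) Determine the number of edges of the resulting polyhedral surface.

A hendecagonal prism: V=22, E=33, F=13.
Attach a hexagonal prism (V=12, E=18, F=8) along a 4-gon: merge 4 vertices and 4 edges, delete both glued faces → V=30, E=47, F=19.
Check: V − E + F = 30 − 47 + 19 = 2.

47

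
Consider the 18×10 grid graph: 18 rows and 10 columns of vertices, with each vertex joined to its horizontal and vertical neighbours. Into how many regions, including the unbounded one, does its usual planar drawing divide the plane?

154

The grid has V = 18·10 = 180 vertices and E = 18·9 + 10·17 = 332 edges.
F = 2 − V + E = 2 − 180 + 332 = 154.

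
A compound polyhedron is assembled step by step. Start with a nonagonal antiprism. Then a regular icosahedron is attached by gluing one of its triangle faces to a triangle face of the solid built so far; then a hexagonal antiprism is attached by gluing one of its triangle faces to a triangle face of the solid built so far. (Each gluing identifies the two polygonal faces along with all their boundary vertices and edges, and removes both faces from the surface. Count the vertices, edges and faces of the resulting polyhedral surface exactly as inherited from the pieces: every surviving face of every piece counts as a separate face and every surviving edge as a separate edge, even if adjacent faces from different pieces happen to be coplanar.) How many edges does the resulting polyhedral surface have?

84

A nonagonal antiprism: V=18, E=36, F=20.
Attach a regular icosahedron (V=12, E=30, F=20) along a 3-gon: merge 3 vertices and 3 edges, delete both glued faces → V=27, E=63, F=38.
Attach a hexagonal antiprism (V=12, E=24, F=14) along a 3-gon: merge 3 vertices and 3 edges, delete both glued faces → V=36, E=84, F=50.
Check: V − E + F = 36 − 84 + 50 = 2.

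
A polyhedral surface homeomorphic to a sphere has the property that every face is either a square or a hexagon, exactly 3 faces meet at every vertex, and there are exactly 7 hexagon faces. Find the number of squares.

Let x be the number of squares; then F = 7 + x.
Edge–face incidences: 2E = 6·7 + 4·x = 42 + 4x.
Every vertex has degree 3, so 3V = 2E.
Euler: V − E + F = 2 ⇒ (2E)/3 − E + (7 + x) = 2.
Multiply by 6: 2·(2E) − 3·(2E) + 6·(7 + x) = 12, i.e. 42 + 6x − (42 + 4x) = 12.
Collecting terms: 2x = 12, so x = 6.
Then 2E = 42 + 4·6 = 66, so E = 33, V = 2E/3 = 22, F = 7 + 6 = 13.

6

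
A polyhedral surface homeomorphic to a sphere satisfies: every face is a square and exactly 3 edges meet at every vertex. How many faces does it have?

6

Each face has 4 edges and each edge borders two faces, so 2E = 4F.
Each vertex has degree 3, so 3V = 2E and hence V = 4F/3.
Euler: V − E + F = 2 ⇒ (4F/3) − (4F/2) + F = 2.
Multiply by 6: (8 − 12 + 6)F = 12, i.e. 2F = 12.
So F = 6, E = 4·6/2 = 12, V = 4·6/3 = 8.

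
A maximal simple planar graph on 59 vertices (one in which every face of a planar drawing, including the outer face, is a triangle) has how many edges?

In a plane triangulation 3F = 2E and V − E + F = 2, so E = 3V − 6 = 3·59 − 6 = 171.

171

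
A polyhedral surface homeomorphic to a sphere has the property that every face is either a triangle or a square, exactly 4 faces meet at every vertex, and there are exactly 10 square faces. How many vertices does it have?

16

Let x be the number of triangles; then F = 10 + x.
Edge–face incidences: 2E = 4·10 + 3·x = 40 + 3x.
Every vertex has degree 4, so 4V = 2E.
Euler: V − E + F = 2 ⇒ (2E)/4 − E + (10 + x) = 2.
Multiply by 8: 2·(2E) − 4·(2E) + 8·(10 + x) = 16, i.e. 80 + 8x − 2·(40 + 3x) = 16.
Collecting terms: 2x = 16, so x = 8.
Then 2E = 40 + 3·8 = 64, so E = 32, V = 2E/4 = 16, F = 10 + 8 = 18.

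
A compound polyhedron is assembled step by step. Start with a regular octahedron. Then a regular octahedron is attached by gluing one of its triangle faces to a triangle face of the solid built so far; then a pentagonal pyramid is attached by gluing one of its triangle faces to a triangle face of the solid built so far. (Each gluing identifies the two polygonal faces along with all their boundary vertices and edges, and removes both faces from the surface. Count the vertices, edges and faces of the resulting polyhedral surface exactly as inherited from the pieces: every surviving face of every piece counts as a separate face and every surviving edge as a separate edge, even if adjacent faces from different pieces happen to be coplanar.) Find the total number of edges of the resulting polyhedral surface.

28

A regular octahedron: V=6, E=12, F=8.
Attach a regular octahedron (V=6, E=12, F=8) along a 3-gon: merge 3 vertices and 3 edges, delete both glued faces → V=9, E=21, F=14.
Attach a pentagonal pyramid (V=6, E=10, F=6) along a 3-gon: merge 3 vertices and 3 edges, delete both glued faces → V=12, E=28, F=18.
Check: V − E + F = 12 − 28 + 18 = 2.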